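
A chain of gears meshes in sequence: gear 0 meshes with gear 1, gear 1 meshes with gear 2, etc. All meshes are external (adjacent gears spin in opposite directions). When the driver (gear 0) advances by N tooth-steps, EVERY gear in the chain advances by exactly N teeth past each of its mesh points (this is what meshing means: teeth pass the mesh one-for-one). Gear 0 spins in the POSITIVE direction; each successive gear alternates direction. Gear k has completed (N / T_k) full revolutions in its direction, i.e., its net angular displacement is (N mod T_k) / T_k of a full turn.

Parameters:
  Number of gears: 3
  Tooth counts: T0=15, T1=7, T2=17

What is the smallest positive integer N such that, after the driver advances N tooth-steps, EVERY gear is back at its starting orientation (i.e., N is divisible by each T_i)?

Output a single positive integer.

Gear k returns to start when N is a multiple of T_k.
All gears at start simultaneously when N is a common multiple of [15, 7, 17]; the smallest such N is lcm(15, 7, 17).
Start: lcm = T0 = 15
Fold in T1=7: gcd(15, 7) = 1; lcm(15, 7) = 15 * 7 / 1 = 105 / 1 = 105
Fold in T2=17: gcd(105, 17) = 1; lcm(105, 17) = 105 * 17 / 1 = 1785 / 1 = 1785
Full cycle length = 1785

Answer: 1785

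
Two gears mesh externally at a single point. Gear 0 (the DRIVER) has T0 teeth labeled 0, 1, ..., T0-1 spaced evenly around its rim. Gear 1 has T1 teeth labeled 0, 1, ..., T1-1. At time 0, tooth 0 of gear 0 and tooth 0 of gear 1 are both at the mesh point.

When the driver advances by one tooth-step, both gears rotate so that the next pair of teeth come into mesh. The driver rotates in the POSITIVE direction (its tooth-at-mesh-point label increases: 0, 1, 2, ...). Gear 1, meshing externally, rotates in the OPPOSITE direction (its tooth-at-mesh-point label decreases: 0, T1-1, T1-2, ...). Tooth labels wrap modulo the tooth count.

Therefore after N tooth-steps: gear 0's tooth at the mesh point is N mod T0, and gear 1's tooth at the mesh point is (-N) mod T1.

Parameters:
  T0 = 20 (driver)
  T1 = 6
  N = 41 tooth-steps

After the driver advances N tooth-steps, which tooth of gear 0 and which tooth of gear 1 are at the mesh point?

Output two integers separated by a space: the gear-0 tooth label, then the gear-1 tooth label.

Gear 0 (driver, T0=20): tooth at mesh = N mod T0
  41 = 2 * 20 + 1, so 41 mod 20 = 1
  gear 0 tooth = 1
Gear 1 (driven, T1=6): tooth at mesh = (-N) mod T1
  41 = 6 * 6 + 5, so 41 mod 6 = 5
  (-41) mod 6 = (-5) mod 6 = 6 - 5 = 1
Mesh after 41 steps: gear-0 tooth 1 meets gear-1 tooth 1

Answer: 1 1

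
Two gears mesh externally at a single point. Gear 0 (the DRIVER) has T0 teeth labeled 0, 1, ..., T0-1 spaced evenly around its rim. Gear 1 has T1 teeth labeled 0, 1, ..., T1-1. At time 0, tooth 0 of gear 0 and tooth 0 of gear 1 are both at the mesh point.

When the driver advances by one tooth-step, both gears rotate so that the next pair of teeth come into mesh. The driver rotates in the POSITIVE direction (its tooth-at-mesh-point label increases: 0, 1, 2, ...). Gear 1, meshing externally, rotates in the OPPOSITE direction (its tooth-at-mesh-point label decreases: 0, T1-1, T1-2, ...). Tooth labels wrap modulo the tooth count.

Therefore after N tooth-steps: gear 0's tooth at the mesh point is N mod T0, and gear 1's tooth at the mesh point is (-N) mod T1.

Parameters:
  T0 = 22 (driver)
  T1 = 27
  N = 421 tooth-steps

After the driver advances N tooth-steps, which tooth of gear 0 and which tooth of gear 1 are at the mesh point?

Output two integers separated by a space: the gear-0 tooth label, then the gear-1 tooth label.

Answer: 3 11

Derivation:
Gear 0 (driver, T0=22): tooth at mesh = N mod T0
  421 = 19 * 22 + 3, so 421 mod 22 = 3
  gear 0 tooth = 3
Gear 1 (driven, T1=27): tooth at mesh = (-N) mod T1
  421 = 15 * 27 + 16, so 421 mod 27 = 16
  (-421) mod 27 = (-16) mod 27 = 27 - 16 = 11
Mesh after 421 steps: gear-0 tooth 3 meets gear-1 tooth 11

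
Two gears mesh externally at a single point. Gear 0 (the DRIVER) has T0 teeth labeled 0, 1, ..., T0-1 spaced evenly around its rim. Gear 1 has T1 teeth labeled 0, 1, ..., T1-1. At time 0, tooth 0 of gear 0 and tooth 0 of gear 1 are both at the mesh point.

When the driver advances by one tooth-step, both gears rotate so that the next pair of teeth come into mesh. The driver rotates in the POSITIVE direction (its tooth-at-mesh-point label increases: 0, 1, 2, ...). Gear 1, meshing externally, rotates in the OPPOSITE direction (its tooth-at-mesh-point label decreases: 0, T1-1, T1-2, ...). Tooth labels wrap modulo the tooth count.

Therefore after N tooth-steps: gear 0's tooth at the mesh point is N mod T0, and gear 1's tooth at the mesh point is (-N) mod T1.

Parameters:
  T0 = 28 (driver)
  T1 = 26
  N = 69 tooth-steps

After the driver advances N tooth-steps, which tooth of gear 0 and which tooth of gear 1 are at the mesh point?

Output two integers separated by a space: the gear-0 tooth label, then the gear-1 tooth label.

Gear 0 (driver, T0=28): tooth at mesh = N mod T0
  69 = 2 * 28 + 13, so 69 mod 28 = 13
  gear 0 tooth = 13
Gear 1 (driven, T1=26): tooth at mesh = (-N) mod T1
  69 = 2 * 26 + 17, so 69 mod 26 = 17
  (-69) mod 26 = (-17) mod 26 = 26 - 17 = 9
Mesh after 69 steps: gear-0 tooth 13 meets gear-1 tooth 9

Answer: 13 9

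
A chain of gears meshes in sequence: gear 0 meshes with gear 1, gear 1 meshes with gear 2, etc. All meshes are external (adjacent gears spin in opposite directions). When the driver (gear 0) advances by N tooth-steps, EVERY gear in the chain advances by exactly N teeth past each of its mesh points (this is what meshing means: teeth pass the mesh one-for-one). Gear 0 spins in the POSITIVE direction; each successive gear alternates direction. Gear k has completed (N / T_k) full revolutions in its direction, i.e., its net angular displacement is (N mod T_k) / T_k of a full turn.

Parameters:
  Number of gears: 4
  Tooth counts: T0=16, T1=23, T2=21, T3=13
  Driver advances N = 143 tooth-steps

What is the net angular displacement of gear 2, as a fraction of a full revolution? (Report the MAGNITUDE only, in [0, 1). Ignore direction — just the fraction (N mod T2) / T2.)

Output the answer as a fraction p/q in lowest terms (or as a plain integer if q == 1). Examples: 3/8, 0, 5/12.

Chain of 4 gears, tooth counts: [16, 23, 21, 13]
  gear 0: T0=16, direction=positive, advance = 143 mod 16 = 15 teeth = 15/16 turn
  gear 1: T1=23, direction=negative, advance = 143 mod 23 = 5 teeth = 5/23 turn
  gear 2: T2=21, direction=positive, advance = 143 mod 21 = 17 teeth = 17/21 turn
  gear 3: T3=13, direction=negative, advance = 143 mod 13 = 0 teeth = 0/13 turn
Gear 2: 143 mod 21 = 17
Fraction = 17 / 21 = 17/21 (gcd(17,21)=1) = 17/21

Answer: 17/21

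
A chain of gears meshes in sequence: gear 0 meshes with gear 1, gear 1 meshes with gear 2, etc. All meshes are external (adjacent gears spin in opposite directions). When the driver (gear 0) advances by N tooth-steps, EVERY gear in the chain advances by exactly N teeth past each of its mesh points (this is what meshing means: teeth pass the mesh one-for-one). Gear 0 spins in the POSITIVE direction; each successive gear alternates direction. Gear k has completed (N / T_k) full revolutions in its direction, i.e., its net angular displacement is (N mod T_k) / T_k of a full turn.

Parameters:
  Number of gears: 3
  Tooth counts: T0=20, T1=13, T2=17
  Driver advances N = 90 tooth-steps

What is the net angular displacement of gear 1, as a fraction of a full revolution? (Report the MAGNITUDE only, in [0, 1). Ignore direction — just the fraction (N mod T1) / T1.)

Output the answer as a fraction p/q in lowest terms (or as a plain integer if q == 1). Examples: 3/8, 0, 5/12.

Answer: 12/13

Derivation:
Chain of 3 gears, tooth counts: [20, 13, 17]
  gear 0: T0=20, direction=positive, advance = 90 mod 20 = 10 teeth = 10/20 turn
  gear 1: T1=13, direction=negative, advance = 90 mod 13 = 12 teeth = 12/13 turn
  gear 2: T2=17, direction=positive, advance = 90 mod 17 = 5 teeth = 5/17 turn
Gear 1: 90 mod 13 = 12
Fraction = 12 / 13 = 12/13 (gcd(12,13)=1) = 12/13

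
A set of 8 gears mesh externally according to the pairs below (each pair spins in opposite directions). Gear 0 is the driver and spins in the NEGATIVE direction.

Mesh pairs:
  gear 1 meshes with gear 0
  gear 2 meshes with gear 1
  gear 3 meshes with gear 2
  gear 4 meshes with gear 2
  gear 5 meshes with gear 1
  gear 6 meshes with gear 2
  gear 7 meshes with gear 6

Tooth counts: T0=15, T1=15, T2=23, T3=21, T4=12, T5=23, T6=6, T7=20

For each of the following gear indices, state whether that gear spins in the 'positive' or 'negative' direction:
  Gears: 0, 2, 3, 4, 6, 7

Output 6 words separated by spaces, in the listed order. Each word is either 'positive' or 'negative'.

Gear 0 (driver): negative (depth 0)
  gear 1: meshes with gear 0 -> depth 1 -> positive (opposite of gear 0)
  gear 2: meshes with gear 1 -> depth 2 -> negative (opposite of gear 1)
  gear 3: meshes with gear 2 -> depth 3 -> positive (opposite of gear 2)
  gear 4: meshes with gear 2 -> depth 3 -> positive (opposite of gear 2)
  gear 5: meshes with gear 1 -> depth 2 -> negative (opposite of gear 1)
  gear 6: meshes with gear 2 -> depth 3 -> positive (opposite of gear 2)
  gear 7: meshes with gear 6 -> depth 4 -> negative (opposite of gear 6)
Queried indices 0, 2, 3, 4, 6, 7 -> negative, negative, positive, positive, positive, negative

Answer: negative negative positive positive positive negative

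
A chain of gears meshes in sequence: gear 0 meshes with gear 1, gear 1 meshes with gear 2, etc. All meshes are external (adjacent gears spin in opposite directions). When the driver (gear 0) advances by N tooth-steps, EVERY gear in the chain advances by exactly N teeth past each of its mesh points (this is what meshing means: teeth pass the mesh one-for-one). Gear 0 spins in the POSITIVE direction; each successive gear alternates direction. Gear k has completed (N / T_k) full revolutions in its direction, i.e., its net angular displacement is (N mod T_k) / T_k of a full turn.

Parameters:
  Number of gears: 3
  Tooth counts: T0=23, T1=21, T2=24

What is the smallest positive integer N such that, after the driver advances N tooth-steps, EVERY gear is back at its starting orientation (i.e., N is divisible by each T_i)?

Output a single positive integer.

Answer: 3864

Derivation:
Gear k returns to start when N is a multiple of T_k.
All gears at start simultaneously when N is a common multiple of [23, 21, 24]; the smallest such N is lcm(23, 21, 24).
Start: lcm = T0 = 23
Fold in T1=21: gcd(23, 21) = 1; lcm(23, 21) = 23 * 21 / 1 = 483 / 1 = 483
Fold in T2=24: gcd(483, 24) = 3; lcm(483, 24) = 483 * 24 / 3 = 11592 / 3 = 3864
Full cycle length = 3864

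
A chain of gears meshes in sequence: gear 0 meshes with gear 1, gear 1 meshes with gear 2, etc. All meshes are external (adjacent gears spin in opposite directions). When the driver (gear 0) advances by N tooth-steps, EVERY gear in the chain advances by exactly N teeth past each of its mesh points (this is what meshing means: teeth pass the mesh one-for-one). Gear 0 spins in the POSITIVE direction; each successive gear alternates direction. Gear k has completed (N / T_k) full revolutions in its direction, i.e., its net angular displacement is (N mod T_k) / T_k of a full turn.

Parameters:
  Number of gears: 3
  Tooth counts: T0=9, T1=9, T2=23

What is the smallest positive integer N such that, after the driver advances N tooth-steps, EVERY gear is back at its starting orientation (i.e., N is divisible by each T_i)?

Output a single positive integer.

Answer: 207

Derivation:
Gear k returns to start when N is a multiple of T_k.
All gears at start simultaneously when N is a common multiple of [9, 9, 23]; the smallest such N is lcm(9, 9, 23).
Start: lcm = T0 = 9
Fold in T1=9: gcd(9, 9) = 9; lcm(9, 9) = 9 * 9 / 9 = 81 / 9 = 9
Fold in T2=23: gcd(9, 23) = 1; lcm(9, 23) = 9 * 23 / 1 = 207 / 1 = 207
Full cycle length = 207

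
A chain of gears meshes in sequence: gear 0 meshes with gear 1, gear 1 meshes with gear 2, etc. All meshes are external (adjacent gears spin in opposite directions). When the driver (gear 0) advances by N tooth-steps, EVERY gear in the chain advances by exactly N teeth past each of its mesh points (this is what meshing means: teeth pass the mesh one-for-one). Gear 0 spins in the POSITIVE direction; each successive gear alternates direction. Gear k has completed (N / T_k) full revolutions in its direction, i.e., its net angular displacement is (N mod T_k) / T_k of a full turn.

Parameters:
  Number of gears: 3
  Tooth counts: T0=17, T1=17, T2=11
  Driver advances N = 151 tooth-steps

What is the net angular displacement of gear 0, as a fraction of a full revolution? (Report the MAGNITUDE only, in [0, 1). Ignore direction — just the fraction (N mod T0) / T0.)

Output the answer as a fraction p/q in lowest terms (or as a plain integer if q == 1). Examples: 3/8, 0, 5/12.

Answer: 15/17

Derivation:
Chain of 3 gears, tooth counts: [17, 17, 11]
  gear 0: T0=17, direction=positive, advance = 151 mod 17 = 15 teeth = 15/17 turn
  gear 1: T1=17, direction=negative, advance = 151 mod 17 = 15 teeth = 15/17 turn
  gear 2: T2=11, direction=positive, advance = 151 mod 11 = 8 teeth = 8/11 turn
Gear 0: 151 mod 17 = 15
Fraction = 15 / 17 = 15/17 (gcd(15,17)=1) = 15/17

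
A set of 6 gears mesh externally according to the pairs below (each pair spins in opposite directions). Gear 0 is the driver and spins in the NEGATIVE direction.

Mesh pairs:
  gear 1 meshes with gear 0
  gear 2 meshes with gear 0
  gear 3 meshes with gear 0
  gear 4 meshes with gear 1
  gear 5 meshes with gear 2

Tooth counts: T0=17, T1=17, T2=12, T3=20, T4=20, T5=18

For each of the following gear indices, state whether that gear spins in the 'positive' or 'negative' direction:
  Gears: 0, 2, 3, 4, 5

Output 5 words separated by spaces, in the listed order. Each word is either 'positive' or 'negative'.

Gear 0 (driver): negative (depth 0)
  gear 1: meshes with gear 0 -> depth 1 -> positive (opposite of gear 0)
  gear 2: meshes with gear 0 -> depth 1 -> positive (opposite of gear 0)
  gear 3: meshes with gear 0 -> depth 1 -> positive (opposite of gear 0)
  gear 4: meshes with gear 1 -> depth 2 -> negative (opposite of gear 1)
  gear 5: meshes with gear 2 -> depth 2 -> negative (opposite of gear 2)
Queried indices 0, 2, 3, 4, 5 -> negative, positive, positive, negative, negative

Answer: negative positive positive negative negative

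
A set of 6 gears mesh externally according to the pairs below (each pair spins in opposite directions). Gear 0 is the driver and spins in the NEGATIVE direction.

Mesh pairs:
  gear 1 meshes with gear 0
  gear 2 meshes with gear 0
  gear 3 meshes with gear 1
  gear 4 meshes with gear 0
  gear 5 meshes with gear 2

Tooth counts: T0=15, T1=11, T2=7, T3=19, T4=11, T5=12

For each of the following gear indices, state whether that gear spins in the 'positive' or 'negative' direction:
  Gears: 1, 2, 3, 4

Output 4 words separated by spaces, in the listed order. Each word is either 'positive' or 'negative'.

Answer: positive positive negative positive

Derivation:
Gear 0 (driver): negative (depth 0)
  gear 1: meshes with gear 0 -> depth 1 -> positive (opposite of gear 0)
  gear 2: meshes with gear 0 -> depth 1 -> positive (opposite of gear 0)
  gear 3: meshes with gear 1 -> depth 2 -> negative (opposite of gear 1)
  gear 4: meshes with gear 0 -> depth 1 -> positive (opposite of gear 0)
  gear 5: meshes with gear 2 -> depth 2 -> negative (opposite of gear 2)
Queried indices 1, 2, 3, 4 -> positive, positive, negative, positive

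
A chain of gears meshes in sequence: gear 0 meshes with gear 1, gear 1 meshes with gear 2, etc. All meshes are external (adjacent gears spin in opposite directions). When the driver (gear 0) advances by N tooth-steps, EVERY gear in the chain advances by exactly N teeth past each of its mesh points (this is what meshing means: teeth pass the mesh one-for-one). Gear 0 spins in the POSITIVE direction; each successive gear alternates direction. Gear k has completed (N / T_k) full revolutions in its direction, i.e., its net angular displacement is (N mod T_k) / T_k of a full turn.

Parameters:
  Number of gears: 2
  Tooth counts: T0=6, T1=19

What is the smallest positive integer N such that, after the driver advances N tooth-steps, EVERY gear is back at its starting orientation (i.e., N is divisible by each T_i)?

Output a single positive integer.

Gear k returns to start when N is a multiple of T_k.
All gears at start simultaneously when N is a common multiple of [6, 19]; the smallest such N is lcm(6, 19).
Start: lcm = T0 = 6
Fold in T1=19: gcd(6, 19) = 1; lcm(6, 19) = 6 * 19 / 1 = 114 / 1 = 114
Full cycle length = 114

Answer: 114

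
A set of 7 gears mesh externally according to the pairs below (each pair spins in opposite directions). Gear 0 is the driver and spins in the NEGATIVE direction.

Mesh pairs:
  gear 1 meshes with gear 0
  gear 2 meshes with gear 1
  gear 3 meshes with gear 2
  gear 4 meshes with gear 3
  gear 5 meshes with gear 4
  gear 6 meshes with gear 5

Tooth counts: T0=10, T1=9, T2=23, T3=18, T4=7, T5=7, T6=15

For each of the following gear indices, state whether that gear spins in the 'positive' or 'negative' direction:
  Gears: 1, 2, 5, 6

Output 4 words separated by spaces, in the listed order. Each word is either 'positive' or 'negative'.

Answer: positive negative positive negative

Derivation:
Gear 0 (driver): negative (depth 0)
  gear 1: meshes with gear 0 -> depth 1 -> positive (opposite of gear 0)
  gear 2: meshes with gear 1 -> depth 2 -> negative (opposite of gear 1)
  gear 3: meshes with gear 2 -> depth 3 -> positive (opposite of gear 2)
  gear 4: meshes with gear 3 -> depth 4 -> negative (opposite of gear 3)
  gear 5: meshes with gear 4 -> depth 5 -> positive (opposite of gear 4)
  gear 6: meshes with gear 5 -> depth 6 -> negative (opposite of gear 5)
Queried indices 1, 2, 5, 6 -> positive, negative, positive, negative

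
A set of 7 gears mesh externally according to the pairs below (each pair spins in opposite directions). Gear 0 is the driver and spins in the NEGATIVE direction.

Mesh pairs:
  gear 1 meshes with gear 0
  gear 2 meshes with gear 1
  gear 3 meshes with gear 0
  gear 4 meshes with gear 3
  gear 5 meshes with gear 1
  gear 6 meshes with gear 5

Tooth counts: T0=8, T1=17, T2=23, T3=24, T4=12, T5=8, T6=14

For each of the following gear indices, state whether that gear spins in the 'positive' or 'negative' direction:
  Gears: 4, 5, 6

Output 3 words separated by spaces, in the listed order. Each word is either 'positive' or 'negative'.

Gear 0 (driver): negative (depth 0)
  gear 1: meshes with gear 0 -> depth 1 -> positive (opposite of gear 0)
  gear 2: meshes with gear 1 -> depth 2 -> negative (opposite of gear 1)
  gear 3: meshes with gear 0 -> depth 1 -> positive (opposite of gear 0)
  gear 4: meshes with gear 3 -> depth 2 -> negative (opposite of gear 3)
  gear 5: meshes with gear 1 -> depth 2 -> negative (opposite of gear 1)
  gear 6: meshes with gear 5 -> depth 3 -> positive (opposite of gear 5)
Queried indices 4, 5, 6 -> negative, negative, positive

Answer: negative negative positive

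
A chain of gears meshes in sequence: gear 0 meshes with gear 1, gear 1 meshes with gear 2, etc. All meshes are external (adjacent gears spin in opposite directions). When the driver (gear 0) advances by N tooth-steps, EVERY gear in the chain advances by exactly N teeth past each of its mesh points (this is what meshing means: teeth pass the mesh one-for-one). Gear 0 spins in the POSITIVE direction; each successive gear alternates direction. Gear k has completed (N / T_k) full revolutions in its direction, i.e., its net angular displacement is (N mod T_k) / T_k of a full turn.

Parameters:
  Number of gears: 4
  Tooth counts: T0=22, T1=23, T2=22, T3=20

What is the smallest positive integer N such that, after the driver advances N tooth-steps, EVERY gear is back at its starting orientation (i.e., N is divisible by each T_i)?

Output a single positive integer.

Gear k returns to start when N is a multiple of T_k.
All gears at start simultaneously when N is a common multiple of [22, 23, 22, 20]; the smallest such N is lcm(22, 23, 22, 20).
Start: lcm = T0 = 22
Fold in T1=23: gcd(22, 23) = 1; lcm(22, 23) = 22 * 23 / 1 = 506 / 1 = 506
Fold in T2=22: gcd(506, 22) = 22; lcm(506, 22) = 506 * 22 / 22 = 11132 / 22 = 506
Fold in T3=20: gcd(506, 20) = 2; lcm(506, 20) = 506 * 20 / 2 = 10120 / 2 = 5060
Full cycle length = 5060

Answer: 5060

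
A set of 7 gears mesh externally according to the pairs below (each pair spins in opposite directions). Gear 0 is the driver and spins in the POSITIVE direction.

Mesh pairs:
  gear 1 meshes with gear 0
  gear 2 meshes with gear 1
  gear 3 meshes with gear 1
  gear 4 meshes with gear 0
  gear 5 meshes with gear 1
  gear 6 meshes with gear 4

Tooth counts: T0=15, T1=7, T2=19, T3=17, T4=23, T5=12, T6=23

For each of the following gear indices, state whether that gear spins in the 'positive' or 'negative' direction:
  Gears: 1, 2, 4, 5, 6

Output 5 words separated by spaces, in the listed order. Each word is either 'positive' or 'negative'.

Gear 0 (driver): positive (depth 0)
  gear 1: meshes with gear 0 -> depth 1 -> negative (opposite of gear 0)
  gear 2: meshes with gear 1 -> depth 2 -> positive (opposite of gear 1)
  gear 3: meshes with gear 1 -> depth 2 -> positive (opposite of gear 1)
  gear 4: meshes with gear 0 -> depth 1 -> negative (opposite of gear 0)
  gear 5: meshes with gear 1 -> depth 2 -> positive (opposite of gear 1)
  gear 6: meshes with gear 4 -> depth 2 -> positive (opposite of gear 4)
Queried indices 1, 2, 4, 5, 6 -> negative, positive, negative, positive, positive

Answer: negative positive negative positive positive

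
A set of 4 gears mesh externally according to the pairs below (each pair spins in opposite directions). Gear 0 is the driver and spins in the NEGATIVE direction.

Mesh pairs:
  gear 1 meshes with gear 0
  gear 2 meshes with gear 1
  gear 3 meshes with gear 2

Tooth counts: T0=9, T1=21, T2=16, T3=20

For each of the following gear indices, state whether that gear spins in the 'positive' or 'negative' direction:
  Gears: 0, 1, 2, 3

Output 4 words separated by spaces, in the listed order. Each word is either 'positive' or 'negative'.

Gear 0 (driver): negative (depth 0)
  gear 1: meshes with gear 0 -> depth 1 -> positive (opposite of gear 0)
  gear 2: meshes with gear 1 -> depth 2 -> negative (opposite of gear 1)
  gear 3: meshes with gear 2 -> depth 3 -> positive (opposite of gear 2)
Queried indices 0, 1, 2, 3 -> negative, positive, negative, positive

Answer: negative positive negative positive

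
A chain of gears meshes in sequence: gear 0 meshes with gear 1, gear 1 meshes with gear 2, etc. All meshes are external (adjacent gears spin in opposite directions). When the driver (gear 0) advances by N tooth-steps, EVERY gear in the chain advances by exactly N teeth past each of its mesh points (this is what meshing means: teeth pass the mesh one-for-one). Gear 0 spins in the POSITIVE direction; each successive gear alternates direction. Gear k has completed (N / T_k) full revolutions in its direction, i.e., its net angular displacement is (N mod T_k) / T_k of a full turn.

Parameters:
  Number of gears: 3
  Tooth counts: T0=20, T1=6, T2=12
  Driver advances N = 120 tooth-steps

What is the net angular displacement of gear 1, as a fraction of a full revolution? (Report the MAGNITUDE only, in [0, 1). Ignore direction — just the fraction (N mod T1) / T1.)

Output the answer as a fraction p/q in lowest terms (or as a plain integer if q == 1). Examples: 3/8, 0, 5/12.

Answer: 0

Derivation:
Chain of 3 gears, tooth counts: [20, 6, 12]
  gear 0: T0=20, direction=positive, advance = 120 mod 20 = 0 teeth = 0/20 turn
  gear 1: T1=6, direction=negative, advance = 120 mod 6 = 0 teeth = 0/6 turn
  gear 2: T2=12, direction=positive, advance = 120 mod 12 = 0 teeth = 0/12 turn
Gear 1: 120 mod 6 = 0
Fraction = 0 / 6 = 0/1 (gcd(0,6)=6) = 0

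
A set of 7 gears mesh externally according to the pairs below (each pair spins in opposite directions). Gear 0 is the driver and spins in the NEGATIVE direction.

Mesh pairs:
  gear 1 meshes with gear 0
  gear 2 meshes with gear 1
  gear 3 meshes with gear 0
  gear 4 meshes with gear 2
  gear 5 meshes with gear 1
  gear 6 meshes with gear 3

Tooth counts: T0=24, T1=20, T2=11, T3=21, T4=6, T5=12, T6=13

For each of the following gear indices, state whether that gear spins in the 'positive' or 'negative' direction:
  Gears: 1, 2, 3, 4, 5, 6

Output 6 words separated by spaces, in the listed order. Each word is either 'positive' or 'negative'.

Gear 0 (driver): negative (depth 0)
  gear 1: meshes with gear 0 -> depth 1 -> positive (opposite of gear 0)
  gear 2: meshes with gear 1 -> depth 2 -> negative (opposite of gear 1)
  gear 3: meshes with gear 0 -> depth 1 -> positive (opposite of gear 0)
  gear 4: meshes with gear 2 -> depth 3 -> positive (opposite of gear 2)
  gear 5: meshes with gear 1 -> depth 2 -> negative (opposite of gear 1)
  gear 6: meshes with gear 3 -> depth 2 -> negative (opposite of gear 3)
Queried indices 1, 2, 3, 4, 5, 6 -> positive, negative, positive, positive, negative, negative

Answer: positive negative positive positive negative negative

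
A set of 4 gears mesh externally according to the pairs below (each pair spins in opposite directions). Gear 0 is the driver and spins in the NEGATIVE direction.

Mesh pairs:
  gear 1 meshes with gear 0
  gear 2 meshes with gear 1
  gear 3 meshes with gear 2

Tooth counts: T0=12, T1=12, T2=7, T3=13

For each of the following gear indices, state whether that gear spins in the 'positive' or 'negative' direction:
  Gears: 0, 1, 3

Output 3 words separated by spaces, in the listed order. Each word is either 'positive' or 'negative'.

Gear 0 (driver): negative (depth 0)
  gear 1: meshes with gear 0 -> depth 1 -> positive (opposite of gear 0)
  gear 2: meshes with gear 1 -> depth 2 -> negative (opposite of gear 1)
  gear 3: meshes with gear 2 -> depth 3 -> positive (opposite of gear 2)
Queried indices 0, 1, 3 -> negative, positive, positive

Answer: negative positive positive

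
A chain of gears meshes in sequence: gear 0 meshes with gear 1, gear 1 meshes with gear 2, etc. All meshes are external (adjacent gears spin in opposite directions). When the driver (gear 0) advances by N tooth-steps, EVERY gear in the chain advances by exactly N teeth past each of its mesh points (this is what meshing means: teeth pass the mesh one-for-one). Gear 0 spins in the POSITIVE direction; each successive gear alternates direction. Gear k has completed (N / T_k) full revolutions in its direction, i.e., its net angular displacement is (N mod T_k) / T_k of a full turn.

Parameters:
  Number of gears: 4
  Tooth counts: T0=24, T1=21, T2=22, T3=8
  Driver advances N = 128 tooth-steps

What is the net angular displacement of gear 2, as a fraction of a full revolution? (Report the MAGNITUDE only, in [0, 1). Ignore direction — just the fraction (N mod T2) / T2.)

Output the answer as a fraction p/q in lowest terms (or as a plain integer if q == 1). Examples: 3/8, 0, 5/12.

Chain of 4 gears, tooth counts: [24, 21, 22, 8]
  gear 0: T0=24, direction=positive, advance = 128 mod 24 = 8 teeth = 8/24 turn
  gear 1: T1=21, direction=negative, advance = 128 mod 21 = 2 teeth = 2/21 turn
  gear 2: T2=22, direction=positive, advance = 128 mod 22 = 18 teeth = 18/22 turn
  gear 3: T3=8, direction=negative, advance = 128 mod 8 = 0 teeth = 0/8 turn
Gear 2: 128 mod 22 = 18
Fraction = 18 / 22 = 9/11 (gcd(18,22)=2) = 9/11

Answer: 9/11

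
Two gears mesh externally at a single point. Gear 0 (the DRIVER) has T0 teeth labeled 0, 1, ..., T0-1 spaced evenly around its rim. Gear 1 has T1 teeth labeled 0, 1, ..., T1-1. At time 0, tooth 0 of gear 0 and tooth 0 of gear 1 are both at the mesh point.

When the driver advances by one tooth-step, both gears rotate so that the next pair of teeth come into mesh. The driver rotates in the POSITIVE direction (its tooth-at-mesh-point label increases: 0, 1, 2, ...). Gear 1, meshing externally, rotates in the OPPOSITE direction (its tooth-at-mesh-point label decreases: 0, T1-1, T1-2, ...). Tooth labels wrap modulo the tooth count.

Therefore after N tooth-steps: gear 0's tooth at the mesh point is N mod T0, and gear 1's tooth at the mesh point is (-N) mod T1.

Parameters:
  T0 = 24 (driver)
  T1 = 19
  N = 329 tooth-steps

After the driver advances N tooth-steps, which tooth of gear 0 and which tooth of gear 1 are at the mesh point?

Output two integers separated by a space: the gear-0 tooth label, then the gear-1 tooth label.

Answer: 17 13

Derivation:
Gear 0 (driver, T0=24): tooth at mesh = N mod T0
  329 = 13 * 24 + 17, so 329 mod 24 = 17
  gear 0 tooth = 17
Gear 1 (driven, T1=19): tooth at mesh = (-N) mod T1
  329 = 17 * 19 + 6, so 329 mod 19 = 6
  (-329) mod 19 = (-6) mod 19 = 19 - 6 = 13
Mesh after 329 steps: gear-0 tooth 17 meets gear-1 tooth 13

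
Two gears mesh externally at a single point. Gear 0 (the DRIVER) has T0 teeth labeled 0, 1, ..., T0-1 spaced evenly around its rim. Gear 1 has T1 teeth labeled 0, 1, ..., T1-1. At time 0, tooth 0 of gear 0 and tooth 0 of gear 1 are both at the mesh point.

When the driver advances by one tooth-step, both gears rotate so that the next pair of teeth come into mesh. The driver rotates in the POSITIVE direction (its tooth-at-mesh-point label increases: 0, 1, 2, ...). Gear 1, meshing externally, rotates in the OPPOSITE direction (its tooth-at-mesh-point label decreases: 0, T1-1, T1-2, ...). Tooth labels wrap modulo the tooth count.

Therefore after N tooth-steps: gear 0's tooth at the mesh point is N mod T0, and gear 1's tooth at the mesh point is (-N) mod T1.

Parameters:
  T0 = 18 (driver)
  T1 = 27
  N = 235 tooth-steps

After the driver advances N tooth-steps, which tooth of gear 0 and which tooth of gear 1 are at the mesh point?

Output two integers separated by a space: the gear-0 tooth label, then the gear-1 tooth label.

Answer: 1 8

Derivation:
Gear 0 (driver, T0=18): tooth at mesh = N mod T0
  235 = 13 * 18 + 1, so 235 mod 18 = 1
  gear 0 tooth = 1
Gear 1 (driven, T1=27): tooth at mesh = (-N) mod T1
  235 = 8 * 27 + 19, so 235 mod 27 = 19
  (-235) mod 27 = (-19) mod 27 = 27 - 19 = 8
Mesh after 235 steps: gear-0 tooth 1 meets gear-1 tooth 8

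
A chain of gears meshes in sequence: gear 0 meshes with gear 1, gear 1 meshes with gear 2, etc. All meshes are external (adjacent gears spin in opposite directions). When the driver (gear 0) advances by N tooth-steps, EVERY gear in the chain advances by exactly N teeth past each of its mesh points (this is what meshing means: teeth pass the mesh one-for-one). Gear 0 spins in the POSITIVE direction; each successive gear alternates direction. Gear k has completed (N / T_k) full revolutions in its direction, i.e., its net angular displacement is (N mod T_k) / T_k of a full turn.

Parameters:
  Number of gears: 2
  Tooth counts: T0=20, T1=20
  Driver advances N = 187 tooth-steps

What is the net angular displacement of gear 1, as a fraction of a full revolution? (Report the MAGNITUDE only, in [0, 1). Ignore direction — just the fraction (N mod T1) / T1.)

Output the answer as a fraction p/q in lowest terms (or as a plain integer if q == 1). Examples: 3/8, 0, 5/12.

Chain of 2 gears, tooth counts: [20, 20]
  gear 0: T0=20, direction=positive, advance = 187 mod 20 = 7 teeth = 7/20 turn
  gear 1: T1=20, direction=negative, advance = 187 mod 20 = 7 teeth = 7/20 turn
Gear 1: 187 mod 20 = 7
Fraction = 7 / 20 = 7/20 (gcd(7,20)=1) = 7/20

Answer: 7/20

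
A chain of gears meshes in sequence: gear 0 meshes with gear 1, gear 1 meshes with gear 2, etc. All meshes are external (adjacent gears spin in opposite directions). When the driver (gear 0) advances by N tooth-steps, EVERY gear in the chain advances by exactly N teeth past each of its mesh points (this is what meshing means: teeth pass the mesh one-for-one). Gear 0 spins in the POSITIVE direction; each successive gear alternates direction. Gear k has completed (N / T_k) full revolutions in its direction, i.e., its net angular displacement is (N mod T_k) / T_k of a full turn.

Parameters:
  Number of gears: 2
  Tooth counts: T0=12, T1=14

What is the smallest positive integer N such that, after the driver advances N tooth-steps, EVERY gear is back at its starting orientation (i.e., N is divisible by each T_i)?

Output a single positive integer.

Answer: 84

Derivation:
Gear k returns to start when N is a multiple of T_k.
All gears at start simultaneously when N is a common multiple of [12, 14]; the smallest such N is lcm(12, 14).
Start: lcm = T0 = 12
Fold in T1=14: gcd(12, 14) = 2; lcm(12, 14) = 12 * 14 / 2 = 168 / 2 = 84
Full cycle length = 84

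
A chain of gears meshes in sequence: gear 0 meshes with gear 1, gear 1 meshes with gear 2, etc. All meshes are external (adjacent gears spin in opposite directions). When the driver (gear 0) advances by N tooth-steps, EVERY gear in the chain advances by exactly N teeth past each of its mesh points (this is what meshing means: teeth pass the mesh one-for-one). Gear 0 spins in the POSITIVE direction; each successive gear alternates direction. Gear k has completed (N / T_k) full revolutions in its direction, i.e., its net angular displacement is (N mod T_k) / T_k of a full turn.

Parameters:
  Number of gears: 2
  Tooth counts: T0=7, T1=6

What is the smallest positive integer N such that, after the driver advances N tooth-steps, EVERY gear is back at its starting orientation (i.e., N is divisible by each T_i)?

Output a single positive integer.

Answer: 42

Derivation:
Gear k returns to start when N is a multiple of T_k.
All gears at start simultaneously when N is a common multiple of [7, 6]; the smallest such N is lcm(7, 6).
Start: lcm = T0 = 7
Fold in T1=6: gcd(7, 6) = 1; lcm(7, 6) = 7 * 6 / 1 = 42 / 1 = 42
Full cycle length = 42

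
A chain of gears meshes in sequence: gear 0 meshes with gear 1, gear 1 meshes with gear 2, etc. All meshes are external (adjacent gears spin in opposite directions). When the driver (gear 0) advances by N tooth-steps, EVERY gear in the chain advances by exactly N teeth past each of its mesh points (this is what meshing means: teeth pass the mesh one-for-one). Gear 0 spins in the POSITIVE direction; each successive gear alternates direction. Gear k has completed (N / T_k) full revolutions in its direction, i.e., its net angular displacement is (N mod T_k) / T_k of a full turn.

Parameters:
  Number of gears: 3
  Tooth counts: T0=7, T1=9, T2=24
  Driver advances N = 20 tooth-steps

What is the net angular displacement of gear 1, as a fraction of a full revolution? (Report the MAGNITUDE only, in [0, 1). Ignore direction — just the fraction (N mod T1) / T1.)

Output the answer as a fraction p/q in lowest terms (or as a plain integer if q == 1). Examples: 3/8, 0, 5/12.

Answer: 2/9

Derivation:
Chain of 3 gears, tooth counts: [7, 9, 24]
  gear 0: T0=7, direction=positive, advance = 20 mod 7 = 6 teeth = 6/7 turn
  gear 1: T1=9, direction=negative, advance = 20 mod 9 = 2 teeth = 2/9 turn
  gear 2: T2=24, direction=positive, advance = 20 mod 24 = 20 teeth = 20/24 turn
Gear 1: 20 mod 9 = 2
Fraction = 2 / 9 = 2/9 (gcd(2,9)=1) = 2/9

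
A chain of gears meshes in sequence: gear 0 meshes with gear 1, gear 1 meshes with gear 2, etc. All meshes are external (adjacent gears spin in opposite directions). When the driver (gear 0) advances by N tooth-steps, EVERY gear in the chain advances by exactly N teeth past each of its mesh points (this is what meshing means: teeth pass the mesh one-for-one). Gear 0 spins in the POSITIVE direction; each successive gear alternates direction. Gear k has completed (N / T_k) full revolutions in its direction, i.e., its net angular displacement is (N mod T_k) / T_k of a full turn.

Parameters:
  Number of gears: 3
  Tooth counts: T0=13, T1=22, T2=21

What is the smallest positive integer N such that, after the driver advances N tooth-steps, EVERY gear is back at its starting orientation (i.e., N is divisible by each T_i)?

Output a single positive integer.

Gear k returns to start when N is a multiple of T_k.
All gears at start simultaneously when N is a common multiple of [13, 22, 21]; the smallest such N is lcm(13, 22, 21).
Start: lcm = T0 = 13
Fold in T1=22: gcd(13, 22) = 1; lcm(13, 22) = 13 * 22 / 1 = 286 / 1 = 286
Fold in T2=21: gcd(286, 21) = 1; lcm(286, 21) = 286 * 21 / 1 = 6006 / 1 = 6006
Full cycle length = 6006

Answer: 6006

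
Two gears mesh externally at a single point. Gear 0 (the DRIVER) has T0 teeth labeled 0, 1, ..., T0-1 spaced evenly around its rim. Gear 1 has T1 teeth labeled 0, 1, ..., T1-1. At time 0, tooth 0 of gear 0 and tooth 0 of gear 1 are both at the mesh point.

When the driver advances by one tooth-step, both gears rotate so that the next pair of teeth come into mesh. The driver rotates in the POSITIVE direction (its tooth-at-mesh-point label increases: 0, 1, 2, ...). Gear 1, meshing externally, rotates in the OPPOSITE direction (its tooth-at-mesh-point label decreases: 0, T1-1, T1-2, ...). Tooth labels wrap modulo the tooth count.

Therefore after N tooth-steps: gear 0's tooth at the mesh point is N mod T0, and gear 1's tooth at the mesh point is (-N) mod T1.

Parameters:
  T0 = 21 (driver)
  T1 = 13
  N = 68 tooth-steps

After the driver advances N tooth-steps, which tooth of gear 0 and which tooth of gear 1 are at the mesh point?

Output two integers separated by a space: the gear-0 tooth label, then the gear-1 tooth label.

Answer: 5 10

Derivation:
Gear 0 (driver, T0=21): tooth at mesh = N mod T0
  68 = 3 * 21 + 5, so 68 mod 21 = 5
  gear 0 tooth = 5
Gear 1 (driven, T1=13): tooth at mesh = (-N) mod T1
  68 = 5 * 13 + 3, so 68 mod 13 = 3
  (-68) mod 13 = (-3) mod 13 = 13 - 3 = 10
Mesh after 68 steps: gear-0 tooth 5 meets gear-1 tooth 10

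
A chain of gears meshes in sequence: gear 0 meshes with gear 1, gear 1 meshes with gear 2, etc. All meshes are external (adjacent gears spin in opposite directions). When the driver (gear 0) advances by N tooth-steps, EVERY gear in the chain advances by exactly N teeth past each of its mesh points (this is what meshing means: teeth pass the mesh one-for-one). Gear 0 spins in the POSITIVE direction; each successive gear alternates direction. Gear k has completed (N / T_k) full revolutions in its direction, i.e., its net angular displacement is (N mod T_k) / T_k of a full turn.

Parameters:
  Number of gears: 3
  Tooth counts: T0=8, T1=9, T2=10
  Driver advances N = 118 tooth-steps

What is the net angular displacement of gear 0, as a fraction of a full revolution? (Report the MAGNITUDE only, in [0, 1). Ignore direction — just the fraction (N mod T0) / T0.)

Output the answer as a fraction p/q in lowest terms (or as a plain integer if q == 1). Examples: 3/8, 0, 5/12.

Chain of 3 gears, tooth counts: [8, 9, 10]
  gear 0: T0=8, direction=positive, advance = 118 mod 8 = 6 teeth = 6/8 turn
  gear 1: T1=9, direction=negative, advance = 118 mod 9 = 1 teeth = 1/9 turn
  gear 2: T2=10, direction=positive, advance = 118 mod 10 = 8 teeth = 8/10 turn
Gear 0: 118 mod 8 = 6
Fraction = 6 / 8 = 3/4 (gcd(6,8)=2) = 3/4

Answer: 3/4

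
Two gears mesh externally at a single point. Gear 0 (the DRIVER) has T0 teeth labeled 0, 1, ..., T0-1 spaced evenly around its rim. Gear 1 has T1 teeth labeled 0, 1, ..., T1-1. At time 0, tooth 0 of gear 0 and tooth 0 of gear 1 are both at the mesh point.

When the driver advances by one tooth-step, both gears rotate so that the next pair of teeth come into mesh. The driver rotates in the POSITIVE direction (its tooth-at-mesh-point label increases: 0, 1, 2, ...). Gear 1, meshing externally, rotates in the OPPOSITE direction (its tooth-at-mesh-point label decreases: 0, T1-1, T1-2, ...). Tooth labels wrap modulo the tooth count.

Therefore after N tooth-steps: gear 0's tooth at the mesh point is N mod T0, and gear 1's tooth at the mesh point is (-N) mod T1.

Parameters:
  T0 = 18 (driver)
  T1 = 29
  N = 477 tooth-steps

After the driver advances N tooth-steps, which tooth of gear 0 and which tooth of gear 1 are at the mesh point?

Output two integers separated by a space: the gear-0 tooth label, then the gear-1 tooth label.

Answer: 9 16

Derivation:
Gear 0 (driver, T0=18): tooth at mesh = N mod T0
  477 = 26 * 18 + 9, so 477 mod 18 = 9
  gear 0 tooth = 9
Gear 1 (driven, T1=29): tooth at mesh = (-N) mod T1
  477 = 16 * 29 + 13, so 477 mod 29 = 13
  (-477) mod 29 = (-13) mod 29 = 29 - 13 = 16
Mesh after 477 steps: gear-0 tooth 9 meets gear-1 tooth 16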